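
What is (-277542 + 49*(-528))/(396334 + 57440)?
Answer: -50569/75629 ≈ -0.66865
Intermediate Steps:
(-277542 + 49*(-528))/(396334 + 57440) = (-277542 - 25872)/453774 = -303414*1/453774 = -50569/75629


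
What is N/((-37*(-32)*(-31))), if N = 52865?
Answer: -52865/36704 ≈ -1.4403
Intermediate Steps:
N/((-37*(-32)*(-31))) = 52865/((-37*(-32)*(-31))) = 52865/((1184*(-31))) = 52865/(-36704) = 52865*(-1/36704) = -52865/36704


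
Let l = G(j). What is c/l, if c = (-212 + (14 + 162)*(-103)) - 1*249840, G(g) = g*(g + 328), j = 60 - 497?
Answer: -11660/2071 ≈ -5.6301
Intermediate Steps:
j = -437
G(g) = g*(328 + g)
l = 47633 (l = -437*(328 - 437) = -437*(-109) = 47633)
c = -268180 (c = (-212 + 176*(-103)) - 249840 = (-212 - 18128) - 249840 = -18340 - 249840 = -268180)
c/l = -268180/47633 = -268180*1/47633 = -11660/2071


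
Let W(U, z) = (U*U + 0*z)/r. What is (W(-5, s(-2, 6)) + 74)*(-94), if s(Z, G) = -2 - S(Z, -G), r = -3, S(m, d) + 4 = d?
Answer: -18518/3 ≈ -6172.7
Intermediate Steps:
S(m, d) = -4 + d
s(Z, G) = 2 + G (s(Z, G) = -2 - (-4 - G) = -2 + (4 + G) = 2 + G)
W(U, z) = -U**2/3 (W(U, z) = (U*U + 0*z)/(-3) = (U**2 + 0)*(-1/3) = U**2*(-1/3) = -U**2/3)
(W(-5, s(-2, 6)) + 74)*(-94) = (-1/3*(-5)**2 + 74)*(-94) = (-1/3*25 + 74)*(-94) = (-25/3 + 74)*(-94) = (197/3)*(-94) = -18518/3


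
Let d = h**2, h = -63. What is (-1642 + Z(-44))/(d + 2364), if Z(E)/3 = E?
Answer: -1774/6333 ≈ -0.28012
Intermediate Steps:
d = 3969 (d = (-63)**2 = 3969)
Z(E) = 3*E
(-1642 + Z(-44))/(d + 2364) = (-1642 + 3*(-44))/(3969 + 2364) = (-1642 - 132)/6333 = -1774*1/6333 = -1774/6333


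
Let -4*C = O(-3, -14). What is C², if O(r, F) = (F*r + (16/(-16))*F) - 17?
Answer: 1521/16 ≈ 95.063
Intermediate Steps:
O(r, F) = -17 - F + F*r (O(r, F) = (F*r + (16*(-1/16))*F) - 17 = (F*r - F) - 17 = (-F + F*r) - 17 = -17 - F + F*r)
C = -39/4 (C = -(-17 - 1*(-14) - 14*(-3))/4 = -(-17 + 14 + 42)/4 = -¼*39 = -39/4 ≈ -9.7500)
C² = (-39/4)² = 1521/16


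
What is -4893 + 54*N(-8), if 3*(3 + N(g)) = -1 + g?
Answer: -5217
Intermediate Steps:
N(g) = -10/3 + g/3 (N(g) = -3 + (-1 + g)/3 = -3 + (-⅓ + g/3) = -10/3 + g/3)
-4893 + 54*N(-8) = -4893 + 54*(-10/3 + (⅓)*(-8)) = -4893 + 54*(-10/3 - 8/3) = -4893 + 54*(-6) = -4893 - 324 = -5217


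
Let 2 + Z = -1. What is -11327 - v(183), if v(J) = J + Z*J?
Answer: -10961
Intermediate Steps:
Z = -3 (Z = -2 - 1 = -3)
v(J) = -2*J (v(J) = J - 3*J = -2*J)
-11327 - v(183) = -11327 - (-2)*183 = -11327 - 1*(-366) = -11327 + 366 = -10961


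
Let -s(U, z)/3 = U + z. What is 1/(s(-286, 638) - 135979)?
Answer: -1/137035 ≈ -7.2974e-6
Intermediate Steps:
s(U, z) = -3*U - 3*z (s(U, z) = -3*(U + z) = -3*U - 3*z)
1/(s(-286, 638) - 135979) = 1/((-3*(-286) - 3*638) - 135979) = 1/((858 - 1914) - 135979) = 1/(-1056 - 135979) = 1/(-137035) = -1/137035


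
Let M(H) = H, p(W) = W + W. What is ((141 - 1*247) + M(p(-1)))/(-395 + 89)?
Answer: 6/17 ≈ 0.35294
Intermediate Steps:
p(W) = 2*W
((141 - 1*247) + M(p(-1)))/(-395 + 89) = ((141 - 1*247) + 2*(-1))/(-395 + 89) = ((141 - 247) - 2)/(-306) = (-106 - 2)*(-1/306) = -108*(-1/306) = 6/17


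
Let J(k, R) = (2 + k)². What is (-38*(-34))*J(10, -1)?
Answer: 186048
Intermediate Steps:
(-38*(-34))*J(10, -1) = (-38*(-34))*(2 + 10)² = 1292*12² = 1292*144 = 186048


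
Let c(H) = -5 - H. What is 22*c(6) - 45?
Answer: -287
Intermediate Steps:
22*c(6) - 45 = 22*(-5 - 1*6) - 45 = 22*(-5 - 6) - 45 = 22*(-11) - 45 = -242 - 45 = -287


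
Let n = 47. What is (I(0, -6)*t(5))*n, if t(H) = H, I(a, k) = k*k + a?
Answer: 8460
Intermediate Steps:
I(a, k) = a + k² (I(a, k) = k² + a = a + k²)
(I(0, -6)*t(5))*n = ((0 + (-6)²)*5)*47 = ((0 + 36)*5)*47 = (36*5)*47 = 180*47 = 8460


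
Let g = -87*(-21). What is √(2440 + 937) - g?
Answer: -1827 + √3377 ≈ -1768.9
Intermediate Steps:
g = 1827
√(2440 + 937) - g = √(2440 + 937) - 1*1827 = √3377 - 1827 = -1827 + √3377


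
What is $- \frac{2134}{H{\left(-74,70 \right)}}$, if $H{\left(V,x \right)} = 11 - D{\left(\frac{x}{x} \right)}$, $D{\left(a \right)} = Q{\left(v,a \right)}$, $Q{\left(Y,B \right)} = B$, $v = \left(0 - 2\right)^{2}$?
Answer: $- \frac{1067}{5} \approx -213.4$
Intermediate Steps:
$v = 4$ ($v = \left(-2\right)^{2} = 4$)
$D{\left(a \right)} = a$
$H{\left(V,x \right)} = 10$ ($H{\left(V,x \right)} = 11 - \frac{x}{x} = 11 - 1 = 10$)
$- \frac{2134}{H{\left(-74,70 \right)}} = - \frac{2134}{10} = \left(-2134\right) \frac{1}{10} = - \frac{1067}{5}$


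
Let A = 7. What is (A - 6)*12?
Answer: 12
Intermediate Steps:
(A - 6)*12 = (7 - 6)*12 = 1*12 = 12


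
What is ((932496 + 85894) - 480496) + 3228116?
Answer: 3766010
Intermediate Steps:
((932496 + 85894) - 480496) + 3228116 = (1018390 - 480496) + 3228116 = 537894 + 3228116 = 3766010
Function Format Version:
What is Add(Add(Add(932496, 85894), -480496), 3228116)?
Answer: 3766010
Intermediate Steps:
Add(Add(Add(932496, 85894), -480496), 3228116) = Add(Add(1018390, -480496), 3228116) = Add(537894, 3228116) = 3766010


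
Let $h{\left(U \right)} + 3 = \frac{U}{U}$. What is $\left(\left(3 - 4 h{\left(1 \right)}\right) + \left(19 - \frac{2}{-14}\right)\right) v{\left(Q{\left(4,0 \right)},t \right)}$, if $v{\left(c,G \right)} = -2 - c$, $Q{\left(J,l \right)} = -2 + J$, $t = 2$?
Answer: $- \frac{844}{7} \approx -120.57$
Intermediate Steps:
$h{\left(U \right)} = -2$ ($h{\left(U \right)} = -3 + \frac{U}{U} = -3 + 1 = -2$)
$\left(\left(3 - 4 h{\left(1 \right)}\right) + \left(19 - \frac{2}{-14}\right)\right) v{\left(Q{\left(4,0 \right)},t \right)} = \left(\left(3 - -8\right) + \left(19 - \frac{2}{-14}\right)\right) \left(-2 - \left(-2 + 4\right)\right) = \left(\left(3 + 8\right) + \left(19 - - \frac{1}{7}\right)\right) \left(-2 - 2\right) = \left(11 + \left(19 + \frac{1}{7}\right)\right) \left(-2 - 2\right) = \left(11 + \frac{134}{7}\right) \left(-4\right) = \frac{211}{7} \left(-4\right) = - \frac{844}{7}$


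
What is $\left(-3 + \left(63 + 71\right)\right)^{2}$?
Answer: $17161$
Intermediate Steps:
$\left(-3 + \left(63 + 71\right)\right)^{2} = \left(-3 + 134\right)^{2} = 131^{2} = 17161$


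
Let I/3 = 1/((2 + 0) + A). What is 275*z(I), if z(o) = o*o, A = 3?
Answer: 99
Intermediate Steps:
I = ⅗ (I = 3/((2 + 0) + 3) = 3/(2 + 3) = 3/5 = 3*(⅕) = ⅗ ≈ 0.60000)
z(o) = o²
275*z(I) = 275*(⅗)² = 275*(9/25) = 99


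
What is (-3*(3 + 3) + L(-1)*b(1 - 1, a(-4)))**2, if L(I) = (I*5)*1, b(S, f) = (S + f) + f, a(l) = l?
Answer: 484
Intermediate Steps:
b(S, f) = S + 2*f
L(I) = 5*I (L(I) = (5*I)*1 = 5*I)
(-3*(3 + 3) + L(-1)*b(1 - 1, a(-4)))**2 = (-3*(3 + 3) + (5*(-1))*((1 - 1) + 2*(-4)))**2 = (-3*6 - 5*(0 - 8))**2 = (-18 - 5*(-8))**2 = (-18 + 40)**2 = 22**2 = 484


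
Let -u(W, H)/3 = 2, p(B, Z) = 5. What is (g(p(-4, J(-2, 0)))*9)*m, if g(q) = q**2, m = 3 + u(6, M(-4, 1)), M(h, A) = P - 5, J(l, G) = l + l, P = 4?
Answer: -675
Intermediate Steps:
J(l, G) = 2*l
M(h, A) = -1 (M(h, A) = 4 - 5 = -1)
u(W, H) = -6 (u(W, H) = -3*2 = -6)
m = -3 (m = 3 - 6 = -3)
(g(p(-4, J(-2, 0)))*9)*m = (5**2*9)*(-3) = (25*9)*(-3) = 225*(-3) = -675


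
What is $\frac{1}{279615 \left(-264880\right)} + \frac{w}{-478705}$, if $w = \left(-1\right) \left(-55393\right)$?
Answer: $- \frac{820530096802061}{7091001750109200} \approx -0.11571$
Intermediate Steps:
$w = 55393$
$\frac{1}{279615 \left(-264880\right)} + \frac{w}{-478705} = \frac{1}{279615 \left(-264880\right)} + \frac{55393}{-478705} = \frac{1}{279615} \left(- \frac{1}{264880}\right) + 55393 \left(- \frac{1}{478705}\right) = - \frac{1}{74064421200} - \frac{55393}{478705} = - \frac{820530096802061}{7091001750109200}$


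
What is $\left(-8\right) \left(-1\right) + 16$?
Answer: $24$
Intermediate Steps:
$\left(-8\right) \left(-1\right) + 16 = 8 + 16 = 24$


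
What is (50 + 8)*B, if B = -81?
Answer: -4698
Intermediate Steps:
(50 + 8)*B = (50 + 8)*(-81) = 58*(-81) = -4698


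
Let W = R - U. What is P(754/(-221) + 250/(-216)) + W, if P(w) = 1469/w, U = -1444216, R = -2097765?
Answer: -5485319645/8389 ≈ -6.5387e+5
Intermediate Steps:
W = -653549 (W = -2097765 - 1*(-1444216) = -2097765 + 1444216 = -653549)
P(754/(-221) + 250/(-216)) + W = 1469/(754/(-221) + 250/(-216)) - 653549 = 1469/(754*(-1/221) + 250*(-1/216)) - 653549 = 1469/(-58/17 - 125/108) - 653549 = 1469/(-8389/1836) - 653549 = 1469*(-1836/8389) - 653549 = -2697084/8389 - 653549 = -5485319645/8389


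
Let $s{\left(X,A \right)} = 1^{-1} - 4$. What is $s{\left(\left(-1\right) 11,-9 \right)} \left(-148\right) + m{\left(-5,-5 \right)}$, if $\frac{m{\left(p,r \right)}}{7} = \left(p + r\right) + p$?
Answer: $339$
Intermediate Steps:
$m{\left(p,r \right)} = 7 r + 14 p$ ($m{\left(p,r \right)} = 7 \left(\left(p + r\right) + p\right) = 7 \left(r + 2 p\right) = 7 r + 14 p$)
$s{\left(X,A \right)} = -3$ ($s{\left(X,A \right)} = 1 - 4 = -3$)
$s{\left(\left(-1\right) 11,-9 \right)} \left(-148\right) + m{\left(-5,-5 \right)} = \left(-3\right) \left(-148\right) + \left(7 \left(-5\right) + 14 \left(-5\right)\right) = 444 - 105 = 339$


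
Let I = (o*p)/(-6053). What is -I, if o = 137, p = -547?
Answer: -74939/6053 ≈ -12.380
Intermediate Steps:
I = 74939/6053 (I = (137*(-547))/(-6053) = -74939*(-1/6053) = 74939/6053 ≈ 12.380)
-I = -1*74939/6053 = -74939/6053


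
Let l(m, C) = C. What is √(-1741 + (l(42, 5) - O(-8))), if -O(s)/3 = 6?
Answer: I*√1718 ≈ 41.449*I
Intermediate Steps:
O(s) = -18 (O(s) = -3*6 = -18)
√(-1741 + (l(42, 5) - O(-8))) = √(-1741 + (5 - 1*(-18))) = √(-1741 + (5 + 18)) = √(-1741 + 23) = √(-1718) = I*√1718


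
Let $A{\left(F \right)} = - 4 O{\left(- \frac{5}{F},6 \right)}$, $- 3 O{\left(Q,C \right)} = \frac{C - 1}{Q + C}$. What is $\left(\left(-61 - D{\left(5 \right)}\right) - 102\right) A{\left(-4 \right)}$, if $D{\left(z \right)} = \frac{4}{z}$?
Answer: $- \frac{4368}{29} \approx -150.62$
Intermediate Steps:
$O{\left(Q,C \right)} = - \frac{-1 + C}{3 \left(C + Q\right)}$ ($O{\left(Q,C \right)} = - \frac{\left(C - 1\right) \frac{1}{Q + C}}{3} = - \frac{\left(-1 + C\right) \frac{1}{C + Q}}{3} = - \frac{\frac{1}{C + Q} \left(-1 + C\right)}{3} = - \frac{-1 + C}{3 \left(C + Q\right)}$)
$A{\left(F \right)} = \frac{20}{3 \left(6 - \frac{5}{F}\right)}$ ($A{\left(F \right)} = - 4 \frac{1 - 6}{3 \left(6 - \frac{5}{F}\right)} = - 4 \cdot \frac{1}{3} \frac{1}{6 - \frac{5}{F}} \left(-5\right) = - 4 \left(- \frac{5}{3 \left(6 - \frac{5}{F}\right)}\right) = \frac{20}{3 \left(6 - \frac{5}{F}\right)}$)
$\left(\left(-61 - D{\left(5 \right)}\right) - 102\right) A{\left(-4 \right)} = \left(\left(-61 - \frac{4}{5}\right) - 102\right) \frac{20}{3} \left(-4\right) \frac{1}{-5 + 6 \left(-4\right)} = \left(\left(-61 - 4 \cdot \frac{1}{5}\right) - 102\right) \frac{20}{3} \left(-4\right) \frac{1}{-5 - 24} = \left(\left(-61 - \frac{4}{5}\right) - 102\right) \frac{20}{3} \left(-4\right) \frac{1}{-29} = \left(\left(-61 - \frac{4}{5}\right) - 102\right) \frac{20}{3} \left(-4\right) \left(- \frac{1}{29}\right) = \left(- \frac{309}{5} - 102\right) \frac{80}{87} = \left(- \frac{819}{5}\right) \frac{80}{87} = - \frac{4368}{29}$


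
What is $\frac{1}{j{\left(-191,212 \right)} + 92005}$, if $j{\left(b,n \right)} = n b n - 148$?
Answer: $- \frac{1}{8492447} \approx -1.1775 \cdot 10^{-7}$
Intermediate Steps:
$j{\left(b,n \right)} = -148 + b n^{2}$ ($j{\left(b,n \right)} = b n n - 148 = b n^{2} - 148 = -148 + b n^{2}$)
$\frac{1}{j{\left(-191,212 \right)} + 92005} = \frac{1}{\left(-148 - 191 \cdot 212^{2}\right) + 92005} = \frac{1}{\left(-148 - 8584304\right) + 92005} = \frac{1}{-8584452 + 92005} = \frac{1}{-8492447} = - \frac{1}{8492447}$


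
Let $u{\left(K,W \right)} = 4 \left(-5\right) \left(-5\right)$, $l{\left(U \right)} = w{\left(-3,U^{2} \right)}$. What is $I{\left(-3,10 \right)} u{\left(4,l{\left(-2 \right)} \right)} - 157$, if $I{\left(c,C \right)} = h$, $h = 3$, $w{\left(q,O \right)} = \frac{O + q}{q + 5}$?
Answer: $143$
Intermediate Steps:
$w{\left(q,O \right)} = \frac{O + q}{5 + q}$
$I{\left(c,C \right)} = 3$
$l{\left(U \right)} = - \frac{3}{2} + \frac{U^{2}}{2}$ ($l{\left(U \right)} = \frac{U^{2} - 3}{5 - 3} = \frac{-3 + U^{2}}{2} = - \frac{3}{2} + \frac{U^{2}}{2}$)
$u{\left(K,W \right)} = 100$ ($u{\left(K,W \right)} = \left(-20\right) \left(-5\right) = 100$)
$I{\left(-3,10 \right)} u{\left(4,l{\left(-2 \right)} \right)} - 157 = 3 \cdot 100 - 157 = 300 - 157 = 143$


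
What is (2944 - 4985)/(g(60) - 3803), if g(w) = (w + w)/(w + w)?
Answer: 2041/3802 ≈ 0.53682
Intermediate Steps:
g(w) = 1 (g(w) = (2*w)/((2*w)) = (2*w)*(1/(2*w)) = 1)
(2944 - 4985)/(g(60) - 3803) = (2944 - 4985)/(1 - 3803) = -2041/(-3802) = -2041*(-1/3802) = 2041/3802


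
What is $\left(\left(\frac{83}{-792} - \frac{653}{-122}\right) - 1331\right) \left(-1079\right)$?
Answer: $\frac{69109677013}{48312} \approx 1.4305 \cdot 10^{6}$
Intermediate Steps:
$\left(\left(\frac{83}{-792} - \frac{653}{-122}\right) - 1331\right) \left(-1079\right) = \left(\left(83 \left(- \frac{1}{792}\right) - - \frac{653}{122}\right) - 1331\right) \left(-1079\right) = \left(\left(- \frac{83}{792} + \frac{653}{122}\right) - 1331\right) \left(-1079\right) = \left(\frac{253525}{48312} - 1331\right) \left(-1079\right) = \left(- \frac{64049747}{48312}\right) \left(-1079\right) = \frac{69109677013}{48312}$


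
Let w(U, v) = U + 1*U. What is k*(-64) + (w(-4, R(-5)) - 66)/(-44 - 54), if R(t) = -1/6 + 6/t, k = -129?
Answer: 404581/49 ≈ 8256.8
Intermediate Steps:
R(t) = -⅙ + 6/t (R(t) = -1*⅙ + 6/t = -⅙ + 6/t)
w(U, v) = 2*U (w(U, v) = U + U = 2*U)
k*(-64) + (w(-4, R(-5)) - 66)/(-44 - 54) = -129*(-64) + (2*(-4) - 66)/(-44 - 54) = 8256 + (-8 - 66)/(-98) = 8256 - 74*(-1/98) = 8256 + 37/49 = 404581/49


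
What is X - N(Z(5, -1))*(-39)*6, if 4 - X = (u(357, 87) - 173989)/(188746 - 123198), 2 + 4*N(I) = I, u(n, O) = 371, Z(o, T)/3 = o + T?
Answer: 19390695/32774 ≈ 591.65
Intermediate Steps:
Z(o, T) = 3*T + 3*o (Z(o, T) = 3*(o + T) = 3*(T + o) = 3*T + 3*o)
N(I) = -½ + I/4
X = 217905/32774 (X = 4 - (371 - 173989)/(188746 - 123198) = 4 - (-173618)/65548 = 4 - 1*(-86809/32774) = 4 + 86809/32774 = 217905/32774 ≈ 6.6487)
X - N(Z(5, -1))*(-39)*6 = 217905/32774 - (-½ + (3*(-1) + 3*5)/4)*(-39)*6 = 217905/32774 - (-½ + (-3 + 15)/4)*(-39)*6 = 217905/32774 - (-½ + (¼)*12)*(-39)*6 = 217905/32774 - (-½ + 3)*(-39)*6 = 217905/32774 - (5/2)*(-39)*6 = 217905/32774 - (-195)*6/2 = 217905/32774 - 1*(-585) = 217905/32774 + 585 = 19390695/32774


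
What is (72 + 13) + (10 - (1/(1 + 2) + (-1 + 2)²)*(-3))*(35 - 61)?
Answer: -279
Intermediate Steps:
(72 + 13) + (10 - (1/(1 + 2) + (-1 + 2)²)*(-3))*(35 - 61) = 85 + (10 - (1/3 + 1²)*(-3))*(-26) = 85 + (10 - (⅓ + 1)*(-3))*(-26) = 85 + (10 - 4*(-3)/3)*(-26) = 85 + (10 - 1*(-4))*(-26) = 85 + (10 + 4)*(-26) = 85 + 14*(-26) = 85 - 364 = -279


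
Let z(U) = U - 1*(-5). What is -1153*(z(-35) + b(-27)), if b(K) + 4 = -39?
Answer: 84169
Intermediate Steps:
z(U) = 5 + U (z(U) = U + 5 = 5 + U)
b(K) = -43 (b(K) = -4 - 39 = -43)
-1153*(z(-35) + b(-27)) = -1153*((5 - 35) - 43) = -1153*(-30 - 43) = -1153*(-73) = 84169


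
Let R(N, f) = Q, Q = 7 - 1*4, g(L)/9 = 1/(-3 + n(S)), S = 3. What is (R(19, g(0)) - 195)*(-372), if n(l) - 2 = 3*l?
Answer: 71424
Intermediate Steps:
n(l) = 2 + 3*l
g(L) = 9/8 (g(L) = 9/(-3 + (2 + 3*3)) = 9/(-3 + (2 + 9)) = 9/(-3 + 11) = 9/8)
Q = 3 (Q = 7 - 4 = 3)
R(N, f) = 3
(R(19, g(0)) - 195)*(-372) = (3 - 195)*(-372) = -192*(-372) = 71424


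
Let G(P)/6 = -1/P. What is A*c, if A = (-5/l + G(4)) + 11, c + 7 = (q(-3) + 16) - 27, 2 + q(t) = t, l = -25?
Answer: -2231/10 ≈ -223.10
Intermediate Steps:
q(t) = -2 + t
G(P) = -6/P (G(P) = 6*(-1/P) = -6/P)
c = -23 (c = -7 + (((-2 - 3) + 16) - 27) = -7 + ((-5 + 16) - 27) = -7 + (11 - 27) = -7 - 16 = -23)
A = 97/10 (A = (-5/(-25) - 6/4) + 11 = (-5*(-1/25) - 6*¼) + 11 = (⅕ - 3/2) + 11 = -13/10 + 11 = 97/10 ≈ 9.7000)
A*c = (97/10)*(-23) = -2231/10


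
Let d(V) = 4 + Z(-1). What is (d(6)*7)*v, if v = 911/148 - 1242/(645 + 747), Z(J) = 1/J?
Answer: 948759/8584 ≈ 110.53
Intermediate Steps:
d(V) = 3 (d(V) = 4 + 1/(-1) = 4 - 1 = 3)
v = 45179/8584 (v = 911*(1/148) - 1242/1392 = 911/148 - 1242*1/1392 = 911/148 - 207/232 = 45179/8584 ≈ 5.2632)
(d(6)*7)*v = (3*7)*(45179/8584) = 21*(45179/8584) = 948759/8584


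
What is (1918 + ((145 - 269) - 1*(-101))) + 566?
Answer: 2461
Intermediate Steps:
(1918 + ((145 - 269) - 1*(-101))) + 566 = (1918 + (-124 + 101)) + 566 = (1918 - 23) + 566 = 1895 + 566 = 2461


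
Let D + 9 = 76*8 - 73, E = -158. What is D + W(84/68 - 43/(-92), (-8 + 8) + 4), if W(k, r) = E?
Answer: 368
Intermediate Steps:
W(k, r) = -158
D = 526 (D = -9 + (76*8 - 73) = -9 + (608 - 73) = -9 + 535 = 526)
D + W(84/68 - 43/(-92), (-8 + 8) + 4) = 526 - 158 = 368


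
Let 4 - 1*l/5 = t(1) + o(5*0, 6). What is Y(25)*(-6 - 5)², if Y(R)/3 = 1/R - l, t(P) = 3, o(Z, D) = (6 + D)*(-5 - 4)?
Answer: -4945512/25 ≈ -1.9782e+5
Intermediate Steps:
o(Z, D) = -54 - 9*D (o(Z, D) = (6 + D)*(-9) = -54 - 9*D)
l = 545 (l = 20 - 5*(3 + (-54 - 9*6)) = 20 - 5*(3 + (-54 - 54)) = 20 - 5*(3 - 108) = 20 - 5*(-105) = 20 + 525 = 545)
Y(R) = -1635 + 3/R (Y(R) = 3*(1/R - 1*545) = 3*(1/R - 545) = 3*(-545 + 1/R) = -1635 + 3/R)
Y(25)*(-6 - 5)² = (-1635 + 3/25)*(-6 - 5)² = (-1635 + 3*(1/25))*(-11)² = (-1635 + 3/25)*121 = -40872/25*121 = -4945512/25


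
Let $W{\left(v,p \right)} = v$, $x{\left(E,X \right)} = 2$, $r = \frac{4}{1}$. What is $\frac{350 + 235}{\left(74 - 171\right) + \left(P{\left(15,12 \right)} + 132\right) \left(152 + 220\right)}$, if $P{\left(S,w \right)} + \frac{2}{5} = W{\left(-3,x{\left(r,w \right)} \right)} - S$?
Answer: $\frac{2925}{210811} \approx 0.013875$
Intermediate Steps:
$r = 4$ ($r = 4 \cdot 1 = 4$)
$P{\left(S,w \right)} = - \frac{17}{5} - S$ ($P{\left(S,w \right)} = - \frac{2}{5} - \left(3 + S\right) = - \frac{17}{5} - S$)
$\frac{350 + 235}{\left(74 - 171\right) + \left(P{\left(15,12 \right)} + 132\right) \left(152 + 220\right)} = \frac{350 + 235}{\left(74 - 171\right) + \left(\left(- \frac{17}{5} - 15\right) + 132\right) \left(152 + 220\right)} = \frac{585}{\left(74 - 171\right) + \left(\left(- \frac{17}{5} - 15\right) + 132\right) 372} = \frac{585}{-97 + \left(- \frac{92}{5} + 132\right) 372} = \frac{585}{-97 + \frac{568}{5} \cdot 372} = \frac{585}{-97 + \frac{211296}{5}} = \frac{585}{\frac{210811}{5}} = 585 \cdot \frac{5}{210811} = \frac{2925}{210811}$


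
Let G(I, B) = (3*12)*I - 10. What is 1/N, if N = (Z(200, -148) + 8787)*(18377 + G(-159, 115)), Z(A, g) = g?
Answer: 1/109222877 ≈ 9.1556e-9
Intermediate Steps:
G(I, B) = -10 + 36*I (G(I, B) = 36*I - 10 = -10 + 36*I)
N = 109222877 (N = (-148 + 8787)*(18377 + (-10 + 36*(-159))) = 8639*(18377 + (-10 - 5724)) = 8639*(18377 - 5734) = 8639*12643 = 109222877)
1/N = 1/109222877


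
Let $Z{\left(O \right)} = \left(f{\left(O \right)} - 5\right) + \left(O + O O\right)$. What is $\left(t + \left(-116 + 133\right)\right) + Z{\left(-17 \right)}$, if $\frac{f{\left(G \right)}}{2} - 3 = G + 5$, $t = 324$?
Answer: $590$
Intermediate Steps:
$f{\left(G \right)} = 16 + 2 G$ ($f{\left(G \right)} = 6 + 2 \left(G + 5\right) = 6 + 2 \left(5 + G\right) = 6 + \left(10 + 2 G\right) = 16 + 2 G$)
$Z{\left(O \right)} = 11 + O^{2} + 3 O$ ($Z{\left(O \right)} = \left(\left(16 + 2 O\right) - 5\right) + \left(O + O O\right) = \left(11 + 2 O\right) + \left(O + O^{2}\right) = 11 + O^{2} + 3 O$)
$\left(t + \left(-116 + 133\right)\right) + Z{\left(-17 \right)} = \left(324 + \left(-116 + 133\right)\right) + \left(11 + \left(-17\right)^{2} + 3 \left(-17\right)\right) = \left(324 + 17\right) + \left(11 + 289 - 51\right) = 341 + 249 = 590$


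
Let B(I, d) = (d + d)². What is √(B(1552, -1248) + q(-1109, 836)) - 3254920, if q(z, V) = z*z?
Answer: -3254920 + √7459897 ≈ -3.2522e+6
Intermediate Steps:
q(z, V) = z²
B(I, d) = 4*d² (B(I, d) = (2*d)² = 4*d²)
√(B(1552, -1248) + q(-1109, 836)) - 3254920 = √(4*(-1248)² + (-1109)²) - 3254920 = √(4*1557504 + 1229881) - 3254920 = √(6230016 + 1229881) - 3254920 = √7459897 - 3254920 = -3254920 + √7459897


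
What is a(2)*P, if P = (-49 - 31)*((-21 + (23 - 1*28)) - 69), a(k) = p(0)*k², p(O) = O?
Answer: 0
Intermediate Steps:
a(k) = 0 (a(k) = 0*k² = 0)
P = 7600 (P = -80*((-21 + (23 - 28)) - 69) = -80*((-21 - 5) - 69) = -80*(-26 - 69) = -80*(-95) = 7600)
a(2)*P = 0*7600 = 0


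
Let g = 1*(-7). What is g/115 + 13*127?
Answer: 189858/115 ≈ 1650.9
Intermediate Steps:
g = -7
g/115 + 13*127 = -7/115 + 13*127 = -7*1/115 + 1651 = -7/115 + 1651 = 189858/115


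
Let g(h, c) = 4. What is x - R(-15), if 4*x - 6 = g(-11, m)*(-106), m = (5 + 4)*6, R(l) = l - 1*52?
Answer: -75/2 ≈ -37.500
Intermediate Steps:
R(l) = -52 + l (R(l) = l - 52 = -52 + l)
m = 54 (m = 9*6 = 54)
x = -209/2 (x = 3/2 + (4*(-106))/4 = 3/2 + (¼)*(-424) = 3/2 - 106 = -209/2 ≈ -104.50)
x - R(-15) = -209/2 - (-52 - 15) = -209/2 - 1*(-67) = -209/2 + 67 = -75/2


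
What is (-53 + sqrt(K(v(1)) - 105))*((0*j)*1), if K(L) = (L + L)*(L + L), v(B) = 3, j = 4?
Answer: 0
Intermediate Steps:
K(L) = 4*L**2 (K(L) = (2*L)*(2*L) = 4*L**2)
(-53 + sqrt(K(v(1)) - 105))*((0*j)*1) = (-53 + sqrt(4*3**2 - 105))*((0*4)*1) = (-53 + sqrt(4*9 - 105))*(0*1) = (-53 + sqrt(36 - 105))*0 = (-53 + sqrt(-69))*0 = (-53 + I*sqrt(69))*0 = 0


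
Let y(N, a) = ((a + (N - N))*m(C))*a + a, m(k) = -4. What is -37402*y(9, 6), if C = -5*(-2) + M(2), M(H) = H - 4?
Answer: 5161476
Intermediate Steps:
M(H) = -4 + H
C = 8 (C = -5*(-2) + (-4 + 2) = 10 - 2 = 8)
y(N, a) = a - 4*a² (y(N, a) = ((a + (N - N))*(-4))*a + a = ((a + 0)*(-4))*a + a = (a*(-4))*a + a = (-4*a)*a + a = -4*a² + a = a - 4*a²)
-37402*y(9, 6) = -224412*(1 - 4*6) = -224412*(1 - 24) = -224412*(-23) = -37402*(-138) = 5161476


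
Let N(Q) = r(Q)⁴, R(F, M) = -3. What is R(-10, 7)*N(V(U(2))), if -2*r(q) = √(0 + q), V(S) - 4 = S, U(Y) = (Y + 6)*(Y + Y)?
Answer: -243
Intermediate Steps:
U(Y) = 2*Y*(6 + Y) (U(Y) = (6 + Y)*(2*Y) = 2*Y*(6 + Y))
V(S) = 4 + S
r(q) = -√q/2 (r(q) = -√(0 + q)/2 = -√q/2)
N(Q) = Q²/16 (N(Q) = (-√Q/2)⁴ = Q²/16)
R(-10, 7)*N(V(U(2))) = -3*(4 + 2*2*(6 + 2))²/16 = -3*(4 + 2*2*8)²/16 = -3*(4 + 32)²/16 = -3*36²/16 = -3*1296/16 = -3*81 = -243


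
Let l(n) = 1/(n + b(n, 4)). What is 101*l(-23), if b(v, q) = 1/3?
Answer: -303/68 ≈ -4.4559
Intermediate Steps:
b(v, q) = ⅓
l(n) = 1/(⅓ + n) (l(n) = 1/(n + ⅓) = 1/(⅓ + n))
101*l(-23) = 101*(3/(1 + 3*(-23))) = 101*(3/(1 - 69)) = 101*(3/(-68)) = 101*(3*(-1/68)) = 101*(-3/68) = -303/68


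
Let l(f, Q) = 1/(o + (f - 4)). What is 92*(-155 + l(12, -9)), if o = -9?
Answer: -14352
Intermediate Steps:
l(f, Q) = 1/(-13 + f) (l(f, Q) = 1/(-9 + (f - 4)) = 1/(-9 + (-4 + f)) = 1/(-13 + f))
92*(-155 + l(12, -9)) = 92*(-155 + 1/(-13 + 12)) = 92*(-155 + 1/(-1)) = 92*(-155 - 1) = 92*(-156) = -14352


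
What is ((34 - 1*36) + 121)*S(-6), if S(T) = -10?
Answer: -1190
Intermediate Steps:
((34 - 1*36) + 121)*S(-6) = ((34 - 1*36) + 121)*(-10) = ((34 - 36) + 121)*(-10) = (-2 + 121)*(-10) = 119*(-10) = -1190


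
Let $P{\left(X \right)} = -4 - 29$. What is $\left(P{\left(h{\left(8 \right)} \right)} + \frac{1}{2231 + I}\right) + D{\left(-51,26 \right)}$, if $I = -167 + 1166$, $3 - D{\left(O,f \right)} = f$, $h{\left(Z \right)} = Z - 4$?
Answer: $- \frac{180879}{3230} \approx -56.0$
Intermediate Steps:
$h{\left(Z \right)} = -4 + Z$ ($h{\left(Z \right)} = Z - 4 = -4 + Z$)
$P{\left(X \right)} = -33$
$D{\left(O,f \right)} = 3 - f$
$I = 999$
$\left(P{\left(h{\left(8 \right)} \right)} + \frac{1}{2231 + I}\right) + D{\left(-51,26 \right)} = \left(-33 + \frac{1}{2231 + 999}\right) + \left(3 - 26\right) = \left(-33 + \frac{1}{3230}\right) + \left(3 - 26\right) = \left(-33 + \frac{1}{3230}\right) - 23 = - \frac{106589}{3230} - 23 = - \frac{180879}{3230}$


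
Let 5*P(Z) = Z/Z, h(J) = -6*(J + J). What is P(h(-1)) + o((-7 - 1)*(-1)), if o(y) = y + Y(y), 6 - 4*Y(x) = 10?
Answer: 36/5 ≈ 7.2000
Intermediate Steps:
h(J) = -12*J
P(Z) = 1/5 (P(Z) = (Z/Z)/5 = (1/5)*1 = 1/5)
Y(x) = -1 (Y(x) = 3/2 - 1/4*10 = 3/2 - 5/2 = -1)
o(y) = -1 + y (o(y) = y - 1 = -1 + y)
P(h(-1)) + o((-7 - 1)*(-1)) = 1/5 + (-1 + (-7 - 1)*(-1)) = 1/5 + (-1 - 8*(-1)) = 1/5 + (-1 + 8) = 1/5 + 7 = 36/5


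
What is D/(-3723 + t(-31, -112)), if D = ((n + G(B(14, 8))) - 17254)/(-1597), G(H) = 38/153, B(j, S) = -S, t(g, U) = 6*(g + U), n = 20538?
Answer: 502490/1119326121 ≈ 0.00044892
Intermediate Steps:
t(g, U) = 6*U + 6*g (t(g, U) = 6*(U + g) = 6*U + 6*g)
G(H) = 38/153 (G(H) = 38*(1/153) = 38/153)
D = -502490/244341 (D = ((20538 + 38/153) - 17254)/(-1597) = (3142352/153 - 17254)*(-1/1597) = (502490/153)*(-1/1597) = -502490/244341 ≈ -2.0565)
D/(-3723 + t(-31, -112)) = -502490/(244341*(-3723 + (6*(-112) + 6*(-31)))) = -502490/(244341*(-3723 + (-672 - 186))) = -502490/(244341*(-3723 - 858)) = -502490/244341/(-4581) = -502490/244341*(-1/4581) = 502490/1119326121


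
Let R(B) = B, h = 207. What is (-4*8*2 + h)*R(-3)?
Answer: -429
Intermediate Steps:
(-4*8*2 + h)*R(-3) = (-4*8*2 + 207)*(-3) = (-32*2 + 207)*(-3) = (-64 + 207)*(-3) = 143*(-3) = -429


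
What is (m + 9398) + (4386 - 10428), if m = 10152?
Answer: 13508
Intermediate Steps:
(m + 9398) + (4386 - 10428) = (10152 + 9398) + (4386 - 10428) = 19550 - 6042 = 13508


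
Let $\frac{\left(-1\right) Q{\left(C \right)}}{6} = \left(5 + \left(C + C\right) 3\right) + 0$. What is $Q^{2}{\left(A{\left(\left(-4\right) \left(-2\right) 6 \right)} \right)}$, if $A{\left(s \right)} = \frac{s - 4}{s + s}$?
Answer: $\frac{8649}{4} \approx 2162.3$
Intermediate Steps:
$A{\left(s \right)} = \frac{-4 + s}{2 s}$
$Q{\left(C \right)} = -30 - 36 C$ ($Q{\left(C \right)} = - 6 \left(\left(5 + \left(C + C\right) 3\right) + 0\right) = - 6 \left(\left(5 + 2 C 3\right) + 0\right) = - 6 \left(\left(5 + 6 C\right) + 0\right) = - 6 \left(5 + 6 C\right) = -30 - 36 C$)
$Q^{2}{\left(A{\left(\left(-4\right) \left(-2\right) 6 \right)} \right)} = \left(-30 - 36 \frac{-4 + \left(-4\right) \left(-2\right) 6}{2 \left(-4\right) \left(-2\right) 6}\right)^{2} = \left(-30 - 36 \frac{-4 + 8 \cdot 6}{2 \cdot 8 \cdot 6}\right)^{2} = \left(-30 - 36 \frac{-4 + 48}{2 \cdot 48}\right)^{2} = \left(-30 - 36 \cdot \frac{1}{2} \cdot \frac{1}{48} \cdot 44\right)^{2} = \left(-30 - \frac{33}{2}\right)^{2} = \left(- \frac{93}{2}\right)^{2} = \frac{8649}{4}$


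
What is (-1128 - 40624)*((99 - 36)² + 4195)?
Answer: -340863328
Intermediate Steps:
(-1128 - 40624)*((99 - 36)² + 4195) = -41752*(63² + 4195) = -41752*(3969 + 4195) = -41752*8164 = -340863328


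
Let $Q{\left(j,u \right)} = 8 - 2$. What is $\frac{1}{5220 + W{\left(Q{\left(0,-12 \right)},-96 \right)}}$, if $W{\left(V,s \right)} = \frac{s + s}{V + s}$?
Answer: $\frac{15}{78332} \approx 0.00019149$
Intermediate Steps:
$Q{\left(j,u \right)} = 6$ ($Q{\left(j,u \right)} = 8 - 2 = 6$)
$W{\left(V,s \right)} = \frac{2 s}{V + s}$
$\frac{1}{5220 + W{\left(Q{\left(0,-12 \right)},-96 \right)}} = \frac{1}{5220 + 2 \left(-96\right) \frac{1}{6 - 96}} = \frac{1}{5220 + 2 \left(-96\right) \frac{1}{-90}} = \frac{1}{5220 + 2 \left(-96\right) \left(- \frac{1}{90}\right)} = \frac{1}{5220 + \frac{32}{15}} = \frac{1}{\frac{78332}{15}} = \frac{15}{78332}$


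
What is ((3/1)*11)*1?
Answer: 33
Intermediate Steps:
((3/1)*11)*1 = ((3*1)*11)*1 = (3*11)*1 = 33*1 = 33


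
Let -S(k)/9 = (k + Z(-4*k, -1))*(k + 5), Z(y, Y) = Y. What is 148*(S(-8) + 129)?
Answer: -16872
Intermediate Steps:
S(k) = -9*(-1 + k)*(5 + k) (S(k) = -9*(k - 1)*(k + 5) = -9*(-1 + k)*(5 + k))
148*(S(-8) + 129) = 148*((45 - 36*(-8) - 9*(-8)²) + 129) = 148*((45 + 288 - 9*64) + 129) = 148*((45 + 288 - 576) + 129) = 148*(-243 + 129) = 148*(-114) = -16872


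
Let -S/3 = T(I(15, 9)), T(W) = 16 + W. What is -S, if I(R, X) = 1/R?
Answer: 241/5 ≈ 48.200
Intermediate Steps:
S = -241/5 (S = -3*(16 + 1/15) = -3*241/15 = -241/5 ≈ -48.200)
-S = -1*(-241/5) = 241/5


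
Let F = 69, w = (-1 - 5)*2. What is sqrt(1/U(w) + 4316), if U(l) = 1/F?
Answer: sqrt(4385) ≈ 66.219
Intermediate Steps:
w = -12 (w = -6*2 = -12)
U(l) = 1/69
sqrt(1/U(w) + 4316) = sqrt(1/(1/69) + 4316) = sqrt(69 + 4316) = sqrt(4385)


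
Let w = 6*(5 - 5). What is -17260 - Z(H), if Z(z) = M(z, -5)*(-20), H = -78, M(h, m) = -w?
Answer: -17260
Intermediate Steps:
w = 0 (w = 6*0 = 0)
M(h, m) = 0 (M(h, m) = -1*0 = 0)
Z(z) = 0 (Z(z) = 0*(-20) = 0)
-17260 - Z(H) = -17260 - 1*0 = -17260 + 0 = -17260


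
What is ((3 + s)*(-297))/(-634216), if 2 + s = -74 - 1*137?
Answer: -2835/28828 ≈ -0.098342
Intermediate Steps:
s = -213 (s = -2 + (-74 - 1*137) = -2 + (-74 - 137) = -2 - 211 = -213)
((3 + s)*(-297))/(-634216) = ((3 - 213)*(-297))/(-634216) = -210*(-297)*(-1/634216) = 62370*(-1/634216) = -2835/28828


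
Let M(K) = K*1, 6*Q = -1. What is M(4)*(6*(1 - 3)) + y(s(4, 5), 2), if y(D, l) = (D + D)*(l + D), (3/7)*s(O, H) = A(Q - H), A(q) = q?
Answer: 31501/162 ≈ 194.45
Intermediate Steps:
Q = -⅙ (Q = (⅙)*(-1) = -⅙ ≈ -0.16667)
M(K) = K
s(O, H) = -7/18 - 7*H/3 (s(O, H) = 7*(-⅙ - H)/3 = -7/18 - 7*H/3)
y(D, l) = 2*D*(D + l) (y(D, l) = (2*D)*(D + l) = 2*D*(D + l))
M(4)*(6*(1 - 3)) + y(s(4, 5), 2) = 4*(6*(1 - 3)) + 2*(-7/18 - 7/3*5)*((-7/18 - 7/3*5) + 2) = 4*(6*(-2)) + 2*(-7/18 - 35/3)*((-7/18 - 35/3) + 2) = 4*(-12) + 2*(-217/18)*(-217/18 + 2) = -48 + 2*(-217/18)*(-181/18) = -48 + 39277/162 = 31501/162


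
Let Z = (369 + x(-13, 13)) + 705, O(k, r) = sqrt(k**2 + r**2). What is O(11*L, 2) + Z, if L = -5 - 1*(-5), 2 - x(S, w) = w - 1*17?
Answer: 1082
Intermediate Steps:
x(S, w) = 19 - w (x(S, w) = 2 - (w - 1*17) = 2 - (w - 17) = 2 - (-17 + w) = 2 + (17 - w) = 19 - w)
L = 0 (L = -5 + 5 = 0)
Z = 1080 (Z = (369 + (19 - 1*13)) + 705 = (369 + (19 - 13)) + 705 = (369 + 6) + 705 = 375 + 705 = 1080)
O(11*L, 2) + Z = sqrt((11*0)**2 + 2**2) + 1080 = sqrt(0**2 + 4) + 1080 = sqrt(0 + 4) + 1080 = sqrt(4) + 1080 = 2 + 1080 = 1082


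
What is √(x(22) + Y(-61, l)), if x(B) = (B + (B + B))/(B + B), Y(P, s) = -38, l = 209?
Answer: I*√146/2 ≈ 6.0415*I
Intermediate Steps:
x(B) = 3/2 (x(B) = (B + 2*B)/((2*B)) = (3*B)*(1/(2*B)) = 3/2)
√(x(22) + Y(-61, l)) = √(3/2 - 38) = √(-73/2) = I*√146/2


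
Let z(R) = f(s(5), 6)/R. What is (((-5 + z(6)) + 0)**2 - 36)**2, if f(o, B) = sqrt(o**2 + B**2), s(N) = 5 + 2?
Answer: 402721/1296 + 1555*sqrt(85)/54 ≈ 576.23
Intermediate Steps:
s(N) = 7
f(o, B) = sqrt(B**2 + o**2)
z(R) = sqrt(85)/R (z(R) = sqrt(6**2 + 7**2)/R = sqrt(36 + 49)/R = sqrt(85)/R)
(((-5 + z(6)) + 0)**2 - 36)**2 = (((-5 + sqrt(85)/6) + 0)**2 - 36)**2 = ((-5 + sqrt(85)/6)**2 - 36)**2 = (-36 + (-5 + sqrt(85)/6)**2)**2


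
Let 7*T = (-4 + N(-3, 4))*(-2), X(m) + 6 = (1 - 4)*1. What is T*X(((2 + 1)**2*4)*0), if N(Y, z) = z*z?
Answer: 216/7 ≈ 30.857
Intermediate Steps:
N(Y, z) = z**2
X(m) = -9 (X(m) = -6 + (1 - 4)*1 = -6 - 3*1 = -6 - 3 = -9)
T = -24/7 (T = ((-4 + 4**2)*(-2))/7 = ((-4 + 16)*(-2))/7 = (12*(-2))/7 = (1/7)*(-24) = -24/7 ≈ -3.4286)
T*X(((2 + 1)**2*4)*0) = -24/7*(-9) = 216/7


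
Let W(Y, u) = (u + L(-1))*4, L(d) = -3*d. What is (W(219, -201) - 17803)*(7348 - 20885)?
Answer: 251720515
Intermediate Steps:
W(Y, u) = 12 + 4*u (W(Y, u) = (u - 3*(-1))*4 = (u + 3)*4 = (3 + u)*4 = 12 + 4*u)
(W(219, -201) - 17803)*(7348 - 20885) = ((12 + 4*(-201)) - 17803)*(7348 - 20885) = ((12 - 804) - 17803)*(-13537) = (-792 - 17803)*(-13537) = -18595*(-13537) = 251720515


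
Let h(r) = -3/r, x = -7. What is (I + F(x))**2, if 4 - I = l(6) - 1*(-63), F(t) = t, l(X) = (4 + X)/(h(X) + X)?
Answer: 556516/121 ≈ 4599.3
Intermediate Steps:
l(X) = (4 + X)/(X - 3/X) (l(X) = (4 + X)/(-3/X + X) = (4 + X)/(X - 3/X))
I = -669/11 (I = 4 - (6*(4 + 6)/(-3 + 6**2) - 1*(-63)) = 4 - (6*10/(-3 + 36) + 63) = 4 - (6*10/33 + 63) = 4 - (6*(1/33)*10 + 63) = 4 - (20/11 + 63) = 4 - 1*713/11 = 4 - 713/11 = -669/11 ≈ -60.818)
(I + F(x))**2 = (-669/11 - 7)**2 = (-746/11)**2 = 556516/121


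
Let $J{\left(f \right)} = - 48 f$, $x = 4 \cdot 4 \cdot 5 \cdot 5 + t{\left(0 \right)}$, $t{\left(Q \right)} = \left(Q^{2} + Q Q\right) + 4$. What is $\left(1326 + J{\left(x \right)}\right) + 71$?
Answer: $-17995$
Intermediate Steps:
$t{\left(Q \right)} = 4 + 2 Q^{2}$ ($t{\left(Q \right)} = \left(Q^{2} + Q^{2}\right) + 4 = 2 Q^{2} + 4 = 4 + 2 Q^{2}$)
$x = 404$ ($x = 4 \cdot 4 \cdot 5 \cdot 5 + \left(4 + 2 \cdot 0^{2}\right) = 16 \cdot 5 \cdot 5 + \left(4 + 2 \cdot 0\right) = 80 \cdot 5 + \left(4 + 0\right) = 400 + 4 = 404$)
$\left(1326 + J{\left(x \right)}\right) + 71 = \left(1326 - 19392\right) + 71 = -18066 + 71 = -17995$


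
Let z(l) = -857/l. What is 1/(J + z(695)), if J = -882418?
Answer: -695/613281367 ≈ -1.1332e-6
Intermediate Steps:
1/(J + z(695)) = 1/(-882418 - 857/695) = 1/(-613281367/695) = -695/613281367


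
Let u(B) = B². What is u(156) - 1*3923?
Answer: 20413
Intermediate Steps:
u(156) - 1*3923 = 156² - 1*3923 = 24336 - 3923 = 20413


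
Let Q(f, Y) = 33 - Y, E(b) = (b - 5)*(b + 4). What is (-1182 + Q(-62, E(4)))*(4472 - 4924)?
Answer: 515732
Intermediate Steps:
E(b) = (-5 + b)*(4 + b)
(-1182 + Q(-62, E(4)))*(4472 - 4924) = (-1182 + (33 - (-20 + 4² - 1*4)))*(4472 - 4924) = (-1182 + (33 - (-20 + 16 - 4)))*(-452) = (-1182 + (33 - 1*(-8)))*(-452) = (-1182 + (33 + 8))*(-452) = (-1182 + 41)*(-452) = -1141*(-452) = 515732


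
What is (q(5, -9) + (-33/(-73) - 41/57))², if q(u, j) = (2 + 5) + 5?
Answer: 2383392400/17313921 ≈ 137.66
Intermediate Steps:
q(u, j) = 12 (q(u, j) = 7 + 5 = 12)
(q(5, -9) + (-33/(-73) - 41/57))² = (12 + (-33/(-73) - 41/57))² = (12 + (-33*(-1/73) - 41*1/57))² = (12 + (33/73 - 41/57))² = (12 - 1112/4161)² = (48820/4161)² = 2383392400/17313921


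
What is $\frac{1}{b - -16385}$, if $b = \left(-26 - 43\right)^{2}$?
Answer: $\frac{1}{21146} \approx 4.729 \cdot 10^{-5}$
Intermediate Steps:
$b = 4761$ ($b = \left(-69\right)^{2} = 4761$)
$\frac{1}{b - -16385} = \frac{1}{4761 - -16385} = \frac{1}{4761 + 16385} = \frac{1}{21146}$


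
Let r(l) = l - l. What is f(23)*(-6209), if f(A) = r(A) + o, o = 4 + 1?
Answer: -31045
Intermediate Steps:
r(l) = 0
o = 5
f(A) = 5 (f(A) = 0 + 5 = 5)
f(23)*(-6209) = 5*(-6209) = -31045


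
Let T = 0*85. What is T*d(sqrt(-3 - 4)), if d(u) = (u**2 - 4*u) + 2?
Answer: 0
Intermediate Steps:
T = 0
d(u) = 2 + u**2 - 4*u
T*d(sqrt(-3 - 4)) = 0*(2 + (sqrt(-3 - 4))**2 - 4*sqrt(-3 - 4)) = 0*(2 + (sqrt(-7))**2 - 4*I*sqrt(7)) = 0*(2 + (I*sqrt(7))**2 - 4*I*sqrt(7)) = 0*(2 - 7 - 4*I*sqrt(7)) = 0*(-5 - 4*I*sqrt(7)) = 0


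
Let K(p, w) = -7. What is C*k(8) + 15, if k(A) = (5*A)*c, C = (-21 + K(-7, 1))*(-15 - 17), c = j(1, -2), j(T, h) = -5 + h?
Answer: -250865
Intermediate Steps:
c = -7 (c = -5 - 2 = -7)
C = 896 (C = (-21 - 7)*(-15 - 17) = -28*(-32) = 896)
k(A) = -35*A (k(A) = (5*A)*(-7) = -35*A)
C*k(8) + 15 = 896*(-35*8) + 15 = 896*(-280) + 15 = -250880 + 15 = -250865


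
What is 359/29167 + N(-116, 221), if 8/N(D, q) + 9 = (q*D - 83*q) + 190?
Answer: 7745073/638728133 ≈ 0.012126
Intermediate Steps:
N(D, q) = 8/(181 - 83*q + D*q) (N(D, q) = 8/(-9 + ((q*D - 83*q) + 190)) = 8/(-9 + ((D*q - 83*q) + 190)) = 8/(-9 + ((-83*q + D*q) + 190)) = 8/(-9 + (190 - 83*q + D*q)) = 8/(181 - 83*q + D*q))
359/29167 + N(-116, 221) = 359/29167 + 8/(181 - 83*221 - 116*221) = 359*(1/29167) + 8/(181 - 18343 - 25636) = 359/29167 + 8/(-43798) = 359/29167 + 8*(-1/43798) = 359/29167 - 4/21899 = 7745073/638728133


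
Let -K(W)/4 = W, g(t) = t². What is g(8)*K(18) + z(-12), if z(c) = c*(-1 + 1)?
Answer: -4608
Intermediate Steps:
K(W) = -4*W
z(c) = 0 (z(c) = c*0 = 0)
g(8)*K(18) + z(-12) = 8²*(-4*18) + 0 = 64*(-72) + 0 = -4608 + 0 = -4608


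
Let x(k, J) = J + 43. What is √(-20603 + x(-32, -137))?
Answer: I*√20697 ≈ 143.86*I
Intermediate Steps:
x(k, J) = 43 + J
√(-20603 + x(-32, -137)) = √(-20603 + (43 - 137)) = √(-20603 - 94) = √(-20697) = I*√20697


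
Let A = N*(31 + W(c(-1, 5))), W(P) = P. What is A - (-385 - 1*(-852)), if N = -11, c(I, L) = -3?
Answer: -775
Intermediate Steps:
A = -308 (A = -11*(31 - 3) = -11*28 = -308)
A - (-385 - 1*(-852)) = -308 - (-385 - 1*(-852)) = -308 - (-385 + 852) = -308 - 1*467 = -308 - 467 = -775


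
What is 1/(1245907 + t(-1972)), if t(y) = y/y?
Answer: 1/1245908 ≈ 8.0263e-7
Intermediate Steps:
t(y) = 1
1/(1245907 + t(-1972)) = 1/(1245907 + 1) = 1/1245908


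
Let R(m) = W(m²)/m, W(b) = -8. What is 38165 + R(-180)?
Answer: 1717427/45 ≈ 38165.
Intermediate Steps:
R(m) = -8/m
38165 + R(-180) = 38165 - 8/(-180) = 38165 - 8*(-1/180) = 38165 + 2/45 = 1717427/45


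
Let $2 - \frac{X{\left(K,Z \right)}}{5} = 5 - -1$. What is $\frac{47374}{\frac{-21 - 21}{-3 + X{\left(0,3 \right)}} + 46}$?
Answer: $\frac{544801}{550} \approx 990.55$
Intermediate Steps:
$X{\left(K,Z \right)} = -20$ ($X{\left(K,Z \right)} = 10 - 5 \left(5 - -1\right) = 10 - 5 \left(5 + 1\right) = 10 - 30 = -20$)
$\frac{47374}{\frac{-21 - 21}{-3 + X{\left(0,3 \right)}} + 46} = \frac{47374}{\frac{-21 - 21}{-3 - 20} + 46} = \frac{47374}{- \frac{42}{-23} + 46} = \frac{47374}{\left(-42\right) \left(- \frac{1}{23}\right) + 46} = \frac{47374}{\frac{42}{23} + 46} = \frac{47374}{\frac{1100}{23}} = 47374 \cdot \frac{23}{1100} = \frac{544801}{550}$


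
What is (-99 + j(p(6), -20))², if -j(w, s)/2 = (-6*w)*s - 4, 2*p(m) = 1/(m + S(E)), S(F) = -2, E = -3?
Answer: 14641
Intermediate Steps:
p(m) = 1/(2*(-2 + m)) (p(m) = 1/(2*(m - 2)) = 1/(2*(-2 + m)))
j(w, s) = 8 + 12*s*w (j(w, s) = -2*((-6*w)*s - 4) = -2*(-6*s*w - 4) = -2*(-4 - 6*s*w) = 8 + 12*s*w)
(-99 + j(p(6), -20))² = (-99 + (8 + 12*(-20)*(1/(2*(-2 + 6)))))² = (-99 + (8 + 12*(-20)*((½)/4)))² = (-99 + (8 + 12*(-20)*((½)*(¼))))² = (-99 + (8 + 12*(-20)*(⅛)))² = (-99 + (8 - 30))² = (-99 - 22)² = (-121)² = 14641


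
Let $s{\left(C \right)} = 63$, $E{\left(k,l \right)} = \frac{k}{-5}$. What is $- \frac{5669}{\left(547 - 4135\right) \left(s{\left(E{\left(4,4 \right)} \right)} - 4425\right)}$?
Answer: $- \frac{5669}{15650856} \approx -0.00036222$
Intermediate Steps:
$E{\left(k,l \right)} = - \frac{k}{5}$ ($E{\left(k,l \right)} = k \left(- \frac{1}{5}\right) = - \frac{k}{5}$)
$- \frac{5669}{\left(547 - 4135\right) \left(s{\left(E{\left(4,4 \right)} \right)} - 4425\right)} = - \frac{5669}{\left(547 - 4135\right) \left(63 - 4425\right)} = - \frac{5669}{\left(-3588\right) \left(-4362\right)} = - \frac{5669}{15650856}$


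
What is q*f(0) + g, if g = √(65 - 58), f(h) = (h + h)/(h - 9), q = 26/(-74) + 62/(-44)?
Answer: √7 ≈ 2.6458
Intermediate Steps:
q = -1433/814 (q = 26*(-1/74) + 62*(-1/44) = -13/37 - 31/22 = -1433/814 ≈ -1.7604)
f(h) = 2*h/(-9 + h) (f(h) = (2*h)/(-9 + h) = 2*h/(-9 + h))
g = √7 ≈ 2.6458
q*f(0) + g = -1433*0/(407*(-9 + 0)) + √7 = -1433*0/(407*(-9)) + √7 = -1433*0*(-1)/(407*9) + √7 = -1433/814*0 + √7 = 0 + √7 = √7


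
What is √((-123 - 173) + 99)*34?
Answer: 34*I*√197 ≈ 477.21*I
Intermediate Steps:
√((-123 - 173) + 99)*34 = √(-296 + 99)*34 = √(-197)*34 = (I*√197)*34 = 34*I*√197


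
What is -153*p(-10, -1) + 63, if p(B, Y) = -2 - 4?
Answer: 981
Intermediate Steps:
p(B, Y) = -6
-153*p(-10, -1) + 63 = -153*(-6) + 63 = 918 + 63 = 981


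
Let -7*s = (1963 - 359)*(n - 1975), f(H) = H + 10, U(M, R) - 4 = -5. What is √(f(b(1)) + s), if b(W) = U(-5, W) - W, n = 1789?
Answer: 20*√5222/7 ≈ 206.47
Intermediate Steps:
U(M, R) = -1 (U(M, R) = 4 - 5 = -1)
b(W) = -1 - W
f(H) = 10 + H
s = 298344/7 (s = -(1963 - 359)*(1789 - 1975)/7 = -1604*(-186)/7 = -⅐*(-298344) = 298344/7 ≈ 42621.)
√(f(b(1)) + s) = √((10 + (-1 - 1*1)) + 298344/7) = √((10 + (-1 - 1)) + 298344/7) = √((10 - 2) + 298344/7) = √(8 + 298344/7) = √(298400/7) = 20*√5222/7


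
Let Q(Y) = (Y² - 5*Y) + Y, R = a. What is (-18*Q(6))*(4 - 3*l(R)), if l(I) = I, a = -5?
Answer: -4104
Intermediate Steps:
R = -5
Q(Y) = Y² - 4*Y
(-18*Q(6))*(4 - 3*l(R)) = (-108*(-4 + 6))*(4 - 3*(-5)) = (-108*2)*(4 + 15) = -18*12*19 = -216*19 = -4104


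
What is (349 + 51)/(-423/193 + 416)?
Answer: 15440/15973 ≈ 0.96663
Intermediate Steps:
(349 + 51)/(-423/193 + 416) = 400/(-423*1/193 + 416) = 400/(-423/193 + 416) = 400/(79865/193) = 400*(193/79865) = 15440/15973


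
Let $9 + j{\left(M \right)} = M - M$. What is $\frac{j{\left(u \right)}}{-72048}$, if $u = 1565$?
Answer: $\frac{3}{24016} \approx 0.00012492$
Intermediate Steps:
$j{\left(M \right)} = -9$ ($j{\left(M \right)} = -9 + \left(M - M\right) = -9 + 0 = -9$)
$\frac{j{\left(u \right)}}{-72048} = - \frac{9}{-72048} = \left(-9\right) \left(- \frac{1}{72048}\right) = \frac{3}{24016}$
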